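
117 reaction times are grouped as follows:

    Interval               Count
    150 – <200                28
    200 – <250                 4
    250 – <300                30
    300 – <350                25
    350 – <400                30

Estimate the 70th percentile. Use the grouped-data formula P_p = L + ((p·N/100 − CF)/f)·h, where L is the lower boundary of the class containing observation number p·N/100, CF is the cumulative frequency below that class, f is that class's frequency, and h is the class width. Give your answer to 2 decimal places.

339.80

N = 117; target position k = 70/100 · 117 = 81.9.
Cumulative frequencies: 28, 32, 62, 87, 117.
Observation 81.9 falls in the class 300 – <350.
L = 300, CF = 62, f = 25, h = 50.
P70 = 300 + ((81.9 − 62)/25)·50 = 300 + 39.8 = 339.8.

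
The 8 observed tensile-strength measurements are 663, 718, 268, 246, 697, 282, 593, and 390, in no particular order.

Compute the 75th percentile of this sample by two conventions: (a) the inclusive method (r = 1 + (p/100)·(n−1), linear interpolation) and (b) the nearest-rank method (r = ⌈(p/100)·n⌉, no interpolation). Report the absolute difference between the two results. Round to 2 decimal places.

Sorted: 246, 268, 282, 390, 593, 663, 697, 718.
n = 8.
(a) r = 6.25; between ranks 6 (663) and 7 (697): 671.5.
(b) the nearest-rank method: rank 6 → 663.
|671.5 − 663| = 8.5.

8.50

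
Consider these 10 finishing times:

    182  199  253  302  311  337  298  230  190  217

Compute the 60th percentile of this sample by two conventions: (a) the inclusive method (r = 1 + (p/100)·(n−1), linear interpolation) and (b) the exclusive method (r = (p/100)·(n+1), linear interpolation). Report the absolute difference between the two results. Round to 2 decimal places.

9.00

Sorted: 182, 190, 199, 217, 230, 253, 298, 302, 311, 337.
n = 10.
(a) r = 6.4; between ranks 6 (253) and 7 (298): 271.
(b) r = 6.6; between ranks 6 (253) and 7 (298): 280.
|271 − 280| = 9.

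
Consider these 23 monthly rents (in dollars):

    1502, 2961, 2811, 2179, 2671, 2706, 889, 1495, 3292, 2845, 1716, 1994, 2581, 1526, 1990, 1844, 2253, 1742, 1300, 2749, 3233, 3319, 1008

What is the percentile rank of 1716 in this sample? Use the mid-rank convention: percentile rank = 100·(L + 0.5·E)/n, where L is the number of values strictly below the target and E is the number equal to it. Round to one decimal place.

Sorted: 889, 1008, 1300, 1495, 1502, 1526, 1716, 1742, 1844, 1990, 1994, 2179, 2253, 2581, 2671, 2706, 2749, 2811, 2845, 2961, 3233, 3292, 3319.
Count below 1716: L = 6; count equal: E = 1; n = 23.
Percentile rank = 100·(6 + 0.5·1)/23 = 100·6.5/23 = 28.26.

28.3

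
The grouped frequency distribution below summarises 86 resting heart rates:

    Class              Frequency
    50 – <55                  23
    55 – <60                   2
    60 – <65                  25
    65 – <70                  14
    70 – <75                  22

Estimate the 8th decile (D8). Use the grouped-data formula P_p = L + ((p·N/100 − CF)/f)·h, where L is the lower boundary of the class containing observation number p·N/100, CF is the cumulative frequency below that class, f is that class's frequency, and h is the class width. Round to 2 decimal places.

71.09

N = 86; target position k = 80/100 · 86 = 68.8.
Cumulative frequencies: 23, 25, 50, 64, 86.
Observation 68.8 falls in the class 70 – <75.
L = 70, CF = 64, f = 22, h = 5.
P80 = 70 + ((68.8 − 64)/22)·5 = 70 + 1.09091 = 71.0909.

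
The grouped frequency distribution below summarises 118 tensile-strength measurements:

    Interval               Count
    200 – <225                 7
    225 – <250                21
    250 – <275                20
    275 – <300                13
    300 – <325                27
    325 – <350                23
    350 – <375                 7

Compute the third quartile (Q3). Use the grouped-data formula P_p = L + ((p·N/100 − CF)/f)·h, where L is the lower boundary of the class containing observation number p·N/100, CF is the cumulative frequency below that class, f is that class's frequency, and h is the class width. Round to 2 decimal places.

N = 118; target position k = 75/100 · 118 = 88.5.
Cumulative frequencies: 7, 28, 48, 61, 88, 111, 118.
Observation 88.5 falls in the class 325 – <350.
L = 325, CF = 88, f = 23, h = 25.
P75 = 325 + ((88.5 − 88)/23)·25 = 325 + 0.543478 = 325.543.

325.54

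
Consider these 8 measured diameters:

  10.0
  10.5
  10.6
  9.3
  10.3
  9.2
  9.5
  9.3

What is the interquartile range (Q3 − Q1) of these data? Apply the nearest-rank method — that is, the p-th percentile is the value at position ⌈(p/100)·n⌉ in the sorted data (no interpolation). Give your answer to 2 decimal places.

Sorted: 9.2, 9.3, 9.3, 9.5, 10.0, 10.3, 10.5, 10.6.
n = 8.
P25: rank ⌈25/100·8⌉ = 2 → 9.3.
P75: rank ⌈75/100·8⌉ = 6 → 10.3.
Difference: 10.3 − 9.3 = 1.

1.00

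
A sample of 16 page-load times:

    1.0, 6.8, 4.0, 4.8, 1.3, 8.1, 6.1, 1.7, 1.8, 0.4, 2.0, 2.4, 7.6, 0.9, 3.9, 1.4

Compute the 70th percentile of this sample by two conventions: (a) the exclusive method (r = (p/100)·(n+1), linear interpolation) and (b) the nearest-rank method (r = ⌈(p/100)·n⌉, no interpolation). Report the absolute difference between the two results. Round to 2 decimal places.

Sorted: 0.4, 0.9, 1.0, 1.3, 1.4, 1.7, 1.8, 2.0, 2.4, 3.9, 4.0, 4.8, 6.1, 6.8, 7.6, 8.1.
n = 16.
(a) r = 11.9; between ranks 11 (4.0) and 12 (4.8): 4.72.
(b) the nearest-rank method: rank 12 → 4.8.
|4.72 − 4.8| = 0.08.

0.08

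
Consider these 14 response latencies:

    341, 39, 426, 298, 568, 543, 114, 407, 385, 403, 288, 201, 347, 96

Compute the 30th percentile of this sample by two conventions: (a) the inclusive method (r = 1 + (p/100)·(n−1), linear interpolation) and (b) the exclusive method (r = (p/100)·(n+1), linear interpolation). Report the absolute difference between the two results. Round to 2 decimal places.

34.80

Sorted: 39, 96, 114, 201, 288, 298, 341, 347, 385, 403, 407, 426, 543, 568.
n = 14.
(a) r = 4.9; between ranks 4 (201) and 5 (288): 279.3.
(b) r = 4.5; between ranks 4 (201) and 5 (288): 244.5.
|279.3 − 244.5| = 34.8.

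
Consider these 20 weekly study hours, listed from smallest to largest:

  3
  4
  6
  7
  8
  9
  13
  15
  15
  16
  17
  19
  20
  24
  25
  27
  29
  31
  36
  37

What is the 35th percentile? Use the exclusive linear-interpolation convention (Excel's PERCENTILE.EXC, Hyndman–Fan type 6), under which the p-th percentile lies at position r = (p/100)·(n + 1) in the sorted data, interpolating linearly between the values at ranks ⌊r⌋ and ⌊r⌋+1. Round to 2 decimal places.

n = 20.
r = (35/100)·(20 + 1) = 7.35.
Rank 7 is 13 and rank 8 is 15.
Interpolate: 13 + 0.35·(15 − 13) = 13 + 0.35·2 = 13.7.

13.70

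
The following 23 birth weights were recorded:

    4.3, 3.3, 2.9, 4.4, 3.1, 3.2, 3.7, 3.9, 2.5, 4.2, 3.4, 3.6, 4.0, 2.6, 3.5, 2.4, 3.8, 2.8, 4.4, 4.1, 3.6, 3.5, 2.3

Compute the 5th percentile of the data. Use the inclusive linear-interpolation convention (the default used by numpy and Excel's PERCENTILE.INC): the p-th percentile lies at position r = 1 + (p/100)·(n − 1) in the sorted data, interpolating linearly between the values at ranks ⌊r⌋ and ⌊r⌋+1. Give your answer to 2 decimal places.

Sorted: 2.3, 2.4, 2.5, 2.6, 2.8, 2.9, 3.1, 3.2, 3.3, 3.4, 3.5, 3.5, 3.6, 3.6, 3.7, 3.8, 3.9, 4.0, 4.1, 4.2, 4.3, 4.4, 4.4.
n = 23.
r = 1 + (5/100)·(23 − 1) = 1 + 1.1 = 2.1.
Rank 2 is 2.4 and rank 3 is 2.5.
Interpolate: 2.4 + 0.1·(2.5 − 2.4) = 2.4 + 0.1·0.1 = 2.41.

2.41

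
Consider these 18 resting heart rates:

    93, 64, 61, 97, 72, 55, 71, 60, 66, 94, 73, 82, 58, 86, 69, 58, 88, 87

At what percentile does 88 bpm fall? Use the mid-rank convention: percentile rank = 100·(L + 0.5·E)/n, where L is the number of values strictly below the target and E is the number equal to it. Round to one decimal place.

Sorted: 55, 58, 58, 60, 61, 64, 66, 69, 71, 72, 73, 82, 86, 87, 88, 93, 94, 97.
Count below 88: L = 14; count equal: E = 1; n = 18.
Percentile rank = 100·(14 + 0.5·1)/18 = 100·14.5/18 = 80.56.

80.6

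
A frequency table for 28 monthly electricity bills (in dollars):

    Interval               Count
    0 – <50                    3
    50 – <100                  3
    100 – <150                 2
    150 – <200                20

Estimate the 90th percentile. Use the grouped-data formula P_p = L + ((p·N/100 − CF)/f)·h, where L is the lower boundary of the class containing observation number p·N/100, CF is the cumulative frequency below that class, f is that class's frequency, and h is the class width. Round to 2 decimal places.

193.00

N = 28; target position k = 90/100 · 28 = 25.2.
Cumulative frequencies: 3, 6, 8, 28.
Observation 25.2 falls in the class 150 – <200.
L = 150, CF = 8, f = 20, h = 50.
P90 = 150 + ((25.2 − 8)/20)·50 = 150 + 43 = 193.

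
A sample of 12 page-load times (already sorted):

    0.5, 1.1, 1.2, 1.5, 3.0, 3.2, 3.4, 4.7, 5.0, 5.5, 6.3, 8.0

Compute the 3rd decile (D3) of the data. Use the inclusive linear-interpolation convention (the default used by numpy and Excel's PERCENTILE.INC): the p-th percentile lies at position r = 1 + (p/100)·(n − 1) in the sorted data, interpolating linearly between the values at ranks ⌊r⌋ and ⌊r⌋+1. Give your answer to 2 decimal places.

n = 12.
r = 1 + (30/100)·(12 − 1) = 1 + 3.3 = 4.3.
Rank 4 is 1.5 and rank 5 is 3.0.
Interpolate: 1.5 + 0.3·(3.0 − 1.5) = 1.5 + 0.3·1.5 = 1.95.

1.95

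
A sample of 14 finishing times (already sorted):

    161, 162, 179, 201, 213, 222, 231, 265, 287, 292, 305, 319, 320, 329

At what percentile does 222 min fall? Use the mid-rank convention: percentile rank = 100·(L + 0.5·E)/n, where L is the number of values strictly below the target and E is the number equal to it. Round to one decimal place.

39.3

Count below 222: L = 5; count equal: E = 1; n = 14.
Percentile rank = 100·(5 + 0.5·1)/14 = 100·5.5/14 = 39.29.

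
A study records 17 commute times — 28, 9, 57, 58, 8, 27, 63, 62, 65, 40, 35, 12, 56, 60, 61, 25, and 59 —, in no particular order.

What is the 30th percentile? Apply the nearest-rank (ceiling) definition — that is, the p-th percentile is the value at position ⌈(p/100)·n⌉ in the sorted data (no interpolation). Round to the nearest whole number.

28

Sorted: 8, 9, 12, 25, 27, 28, 35, 40, 56, 57, 58, 59, 60, 61, 62, 63, 65.
n = 17.
Position = ⌈30/100 · 17⌉ = ⌈5.1⌉ = 6.
The value at rank 6 is 28.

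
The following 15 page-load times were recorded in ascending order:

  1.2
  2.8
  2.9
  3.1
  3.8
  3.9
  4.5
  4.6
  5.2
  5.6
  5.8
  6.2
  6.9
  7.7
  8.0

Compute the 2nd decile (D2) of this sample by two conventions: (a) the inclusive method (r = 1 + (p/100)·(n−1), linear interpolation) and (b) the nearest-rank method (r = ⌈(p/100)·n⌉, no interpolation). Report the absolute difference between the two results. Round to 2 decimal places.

n = 15.
(a) r = 3.8; between ranks 3 (2.9) and 4 (3.1): 3.06.
(b) the nearest-rank method: rank 3 → 2.9.
|3.06 − 2.9| = 0.16.

0.16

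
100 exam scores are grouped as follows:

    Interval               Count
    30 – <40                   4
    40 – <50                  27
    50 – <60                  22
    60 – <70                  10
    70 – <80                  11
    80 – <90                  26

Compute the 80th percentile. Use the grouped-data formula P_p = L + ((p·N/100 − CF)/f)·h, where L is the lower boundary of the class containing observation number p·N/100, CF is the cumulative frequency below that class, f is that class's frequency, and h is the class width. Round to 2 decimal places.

N = 100; target position k = 80/100 · 100 = 80.
Cumulative frequencies: 4, 31, 53, 63, 74, 100.
Observation 80 falls in the class 80 – <90.
L = 80, CF = 74, f = 26, h = 10.
P80 = 80 + ((80 − 74)/26)·10 = 80 + 2.30769 = 82.3077.

82.31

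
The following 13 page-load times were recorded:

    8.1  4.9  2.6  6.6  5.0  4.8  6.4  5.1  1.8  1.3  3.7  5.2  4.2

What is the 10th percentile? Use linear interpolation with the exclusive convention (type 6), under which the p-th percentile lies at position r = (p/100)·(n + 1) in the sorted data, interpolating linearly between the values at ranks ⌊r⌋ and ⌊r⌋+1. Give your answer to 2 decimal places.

Sorted: 1.3, 1.8, 2.6, 3.7, 4.2, 4.8, 4.9, 5.0, 5.1, 5.2, 6.4, 6.6, 8.1.
n = 13.
r = (10/100)·(13 + 1) = 1.4.
Rank 1 is 1.3 and rank 2 is 1.8.
Interpolate: 1.3 + 0.4·(1.8 − 1.3) = 1.3 + 0.4·0.5 = 1.5.

1.50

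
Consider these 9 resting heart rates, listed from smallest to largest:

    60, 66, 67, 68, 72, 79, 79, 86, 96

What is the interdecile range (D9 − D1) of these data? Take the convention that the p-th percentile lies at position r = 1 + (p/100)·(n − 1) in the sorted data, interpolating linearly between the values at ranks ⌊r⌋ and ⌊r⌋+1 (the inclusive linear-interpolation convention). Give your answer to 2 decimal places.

n = 9.
P10: r = 1.8; ranks 1–2 are 60, 66; interpolating gives 64.8.
P90: r = 8.2; ranks 8–9 are 86, 96; interpolating gives 88.
Difference: 88 − 64.8 = 23.2.

23.20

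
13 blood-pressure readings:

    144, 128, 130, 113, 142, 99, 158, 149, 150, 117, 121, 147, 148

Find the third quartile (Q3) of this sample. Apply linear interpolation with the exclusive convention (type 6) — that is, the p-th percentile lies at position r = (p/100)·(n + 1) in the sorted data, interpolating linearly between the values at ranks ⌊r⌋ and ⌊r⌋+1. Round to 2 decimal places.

Sorted: 99, 113, 117, 121, 128, 130, 142, 144, 147, 148, 149, 150, 158.
n = 13.
r = (75/100)·(13 + 1) = 10.5.
Rank 10 is 148 and rank 11 is 149.
Interpolate: 148 + 0.5·(149 − 148) = 148 + 0.5·1 = 148.5.

148.50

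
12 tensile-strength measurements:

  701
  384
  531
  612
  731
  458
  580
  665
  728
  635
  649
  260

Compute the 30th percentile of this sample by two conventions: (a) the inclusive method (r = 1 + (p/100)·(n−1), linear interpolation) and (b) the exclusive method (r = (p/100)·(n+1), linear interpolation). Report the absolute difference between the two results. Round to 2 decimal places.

22.00

Sorted: 260, 384, 458, 531, 580, 612, 635, 649, 665, 701, 728, 731.
n = 12.
(a) r = 4.3; between ranks 4 (531) and 5 (580): 545.7.
(b) r = 3.9; between ranks 3 (458) and 4 (531): 523.7.
|545.7 − 523.7| = 22.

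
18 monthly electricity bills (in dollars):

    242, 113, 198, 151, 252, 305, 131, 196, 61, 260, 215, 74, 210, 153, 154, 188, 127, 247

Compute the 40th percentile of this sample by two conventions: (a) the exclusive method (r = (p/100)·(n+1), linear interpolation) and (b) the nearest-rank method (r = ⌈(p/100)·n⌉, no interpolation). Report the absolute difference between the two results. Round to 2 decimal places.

Sorted: 61, 74, 113, 127, 131, 151, 153, 154, 188, 196, 198, 210, 215, 242, 247, 252, 260, 305.
n = 18.
(a) r = 7.6; between ranks 7 (153) and 8 (154): 153.6.
(b) the nearest-rank method: rank 8 → 154.
|153.6 − 154| = 0.4.

0.40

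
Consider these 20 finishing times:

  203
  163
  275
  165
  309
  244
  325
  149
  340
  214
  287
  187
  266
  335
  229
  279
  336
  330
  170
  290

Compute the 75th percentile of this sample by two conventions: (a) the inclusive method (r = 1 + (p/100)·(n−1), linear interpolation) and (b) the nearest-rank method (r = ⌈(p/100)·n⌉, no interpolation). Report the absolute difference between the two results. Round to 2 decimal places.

4.00

Sorted: 149, 163, 165, 170, 187, 203, 214, 229, 244, 266, 275, 279, 287, 290, 309, 325, 330, 335, 336, 340.
n = 20.
(a) r = 15.25; between ranks 15 (309) and 16 (325): 313.
(b) the nearest-rank method: rank 15 → 309.
|313 − 309| = 4.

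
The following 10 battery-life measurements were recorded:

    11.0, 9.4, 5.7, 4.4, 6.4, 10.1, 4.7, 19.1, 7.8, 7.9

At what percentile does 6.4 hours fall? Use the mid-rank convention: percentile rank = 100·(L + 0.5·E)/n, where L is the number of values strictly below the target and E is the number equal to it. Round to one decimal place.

Sorted: 4.4, 4.7, 5.7, 6.4, 7.8, 7.9, 9.4, 10.1, 11.0, 19.1.
Count below 6.4: L = 3; count equal: E = 1; n = 10.
Percentile rank = 100·(3 + 0.5·1)/10 = 100·3.5/10 = 35.

35.0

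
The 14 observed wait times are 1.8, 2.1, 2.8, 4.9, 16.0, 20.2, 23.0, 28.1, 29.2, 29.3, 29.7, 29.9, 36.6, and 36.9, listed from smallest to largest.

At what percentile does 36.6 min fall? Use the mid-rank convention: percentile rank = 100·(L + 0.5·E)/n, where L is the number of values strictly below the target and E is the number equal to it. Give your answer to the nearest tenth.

Count below 36.6: L = 12; count equal: E = 1; n = 14.
Percentile rank = 100·(12 + 0.5·1)/14 = 100·12.5/14 = 89.29.

89.3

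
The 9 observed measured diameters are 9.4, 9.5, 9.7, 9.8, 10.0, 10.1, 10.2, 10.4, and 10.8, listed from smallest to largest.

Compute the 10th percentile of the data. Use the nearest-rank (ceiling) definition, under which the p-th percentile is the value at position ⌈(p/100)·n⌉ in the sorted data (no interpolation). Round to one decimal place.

n = 9.
Position = ⌈10/100 · 9⌉ = ⌈0.9⌉ = 1.
The value at rank 1 is 9.4.

9.4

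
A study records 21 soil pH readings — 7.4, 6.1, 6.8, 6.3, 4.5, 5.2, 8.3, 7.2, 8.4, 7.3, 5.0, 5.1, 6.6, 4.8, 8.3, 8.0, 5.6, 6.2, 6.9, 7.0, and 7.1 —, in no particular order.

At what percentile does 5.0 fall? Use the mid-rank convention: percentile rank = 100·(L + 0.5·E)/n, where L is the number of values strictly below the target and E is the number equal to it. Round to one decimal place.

Sorted: 4.5, 4.8, 5.0, 5.1, 5.2, 5.6, 6.1, 6.2, 6.3, 6.6, 6.8, 6.9, 7.0, 7.1, 7.2, 7.3, 7.4, 8.0, 8.3, 8.3, 8.4.
Count below 5.0: L = 2; count equal: E = 1; n = 21.
Percentile rank = 100·(2 + 0.5·1)/21 = 100·2.5/21 = 11.9.

11.9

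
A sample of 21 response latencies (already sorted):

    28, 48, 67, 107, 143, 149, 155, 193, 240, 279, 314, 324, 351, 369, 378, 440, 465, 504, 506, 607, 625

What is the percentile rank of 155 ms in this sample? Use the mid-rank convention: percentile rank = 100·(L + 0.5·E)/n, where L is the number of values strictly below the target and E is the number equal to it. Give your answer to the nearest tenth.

Count below 155: L = 6; count equal: E = 1; n = 21.
Percentile rank = 100·(6 + 0.5·1)/21 = 100·6.5/21 = 30.95.

31.0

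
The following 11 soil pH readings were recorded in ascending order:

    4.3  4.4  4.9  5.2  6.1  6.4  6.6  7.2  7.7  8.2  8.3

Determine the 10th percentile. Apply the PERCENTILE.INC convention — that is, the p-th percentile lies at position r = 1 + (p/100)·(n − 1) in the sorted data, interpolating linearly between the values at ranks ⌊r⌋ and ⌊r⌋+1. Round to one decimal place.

n = 11.
r = 1 + (10/100)·(11 − 1) = 1 + 1 = 2.
r is an integer, so P10 is the value at rank 2: 4.4.

4.4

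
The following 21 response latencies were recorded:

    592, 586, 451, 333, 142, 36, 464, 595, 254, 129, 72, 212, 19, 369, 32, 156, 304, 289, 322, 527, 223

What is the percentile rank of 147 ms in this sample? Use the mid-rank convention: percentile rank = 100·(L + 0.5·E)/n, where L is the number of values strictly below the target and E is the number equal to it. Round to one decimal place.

Sorted: 19, 32, 36, 72, 129, 142, 156, 212, 223, 254, 289, 304, 322, 333, 369, 451, 464, 527, 586, 592, 595.
Count below 147: L = 6; count equal: E = 0; n = 21.
Percentile rank = 100·(6 + 0.5·0)/21 = 100·6/21 = 28.57.

28.6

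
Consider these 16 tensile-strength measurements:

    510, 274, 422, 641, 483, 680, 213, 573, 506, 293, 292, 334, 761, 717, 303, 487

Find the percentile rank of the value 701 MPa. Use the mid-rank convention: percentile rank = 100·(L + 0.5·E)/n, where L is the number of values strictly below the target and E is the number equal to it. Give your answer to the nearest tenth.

Sorted: 213, 274, 292, 293, 303, 334, 422, 483, 487, 506, 510, 573, 641, 680, 717, 761.
Count below 701: L = 14; count equal: E = 0; n = 16.
Percentile rank = 100·(14 + 0.5·0)/16 = 100·14/16 = 87.5.

87.5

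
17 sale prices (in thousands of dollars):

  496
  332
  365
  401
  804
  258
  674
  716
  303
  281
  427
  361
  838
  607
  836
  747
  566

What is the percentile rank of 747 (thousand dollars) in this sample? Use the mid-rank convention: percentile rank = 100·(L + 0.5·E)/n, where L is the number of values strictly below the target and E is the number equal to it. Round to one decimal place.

Sorted: 258, 281, 303, 332, 361, 365, 401, 427, 496, 566, 607, 674, 716, 747, 804, 836, 838.
Count below 747: L = 13; count equal: E = 1; n = 17.
Percentile rank = 100·(13 + 0.5·1)/17 = 100·13.5/17 = 79.41.

79.4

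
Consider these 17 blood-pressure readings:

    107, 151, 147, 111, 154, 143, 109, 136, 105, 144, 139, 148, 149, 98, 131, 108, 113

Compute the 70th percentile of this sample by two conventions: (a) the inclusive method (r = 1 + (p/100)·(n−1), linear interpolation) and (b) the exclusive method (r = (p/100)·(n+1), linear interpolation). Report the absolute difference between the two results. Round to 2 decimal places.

1.20

Sorted: 98, 105, 107, 108, 109, 111, 113, 131, 136, 139, 143, 144, 147, 148, 149, 151, 154.
n = 17.
(a) r = 12.2; between ranks 12 (144) and 13 (147): 144.6.
(b) r = 12.6; between ranks 12 (144) and 13 (147): 145.8.
|144.6 − 145.8| = 1.2.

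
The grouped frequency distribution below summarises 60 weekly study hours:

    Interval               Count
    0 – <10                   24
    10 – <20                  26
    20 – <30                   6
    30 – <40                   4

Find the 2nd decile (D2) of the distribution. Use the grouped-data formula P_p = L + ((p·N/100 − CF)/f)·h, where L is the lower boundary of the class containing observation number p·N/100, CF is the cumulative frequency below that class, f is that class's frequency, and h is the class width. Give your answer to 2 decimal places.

5.00

N = 60; target position k = 20/100 · 60 = 12.
Cumulative frequencies: 24, 50, 56, 60.
Observation 12 falls in the class 0 – <10.
L = 0, CF = 0, f = 24, h = 10.
P20 = 0 + ((12 − 0)/24)·10 = 0 + 5 = 5.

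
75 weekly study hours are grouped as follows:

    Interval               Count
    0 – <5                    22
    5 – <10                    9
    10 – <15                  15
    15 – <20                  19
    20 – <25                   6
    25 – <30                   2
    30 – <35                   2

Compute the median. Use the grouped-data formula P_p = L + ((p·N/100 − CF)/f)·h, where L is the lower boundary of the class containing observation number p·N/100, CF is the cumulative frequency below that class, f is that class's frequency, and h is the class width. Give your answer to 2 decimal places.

N = 75; target position k = 50/100 · 75 = 37.5.
Cumulative frequencies: 22, 31, 46, 65, 71, 73, 75.
Observation 37.5 falls in the class 10 – <15.
L = 10, CF = 31, f = 15, h = 5.
P50 = 10 + ((37.5 − 31)/15)·5 = 10 + 2.16667 = 12.1667.

12.17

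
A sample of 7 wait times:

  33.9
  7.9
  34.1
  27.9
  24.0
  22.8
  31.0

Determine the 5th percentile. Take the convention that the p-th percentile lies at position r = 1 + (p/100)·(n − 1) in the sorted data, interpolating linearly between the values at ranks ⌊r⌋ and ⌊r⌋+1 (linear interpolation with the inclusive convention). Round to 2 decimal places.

Sorted: 7.9, 22.8, 24.0, 27.9, 31.0, 33.9, 34.1.
n = 7.
r = 1 + (5/100)·(7 − 1) = 1 + 0.3 = 1.3.
Rank 1 is 7.9 and rank 2 is 22.8.
Interpolate: 7.9 + 0.3·(22.8 − 7.9) = 7.9 + 0.3·14.9 = 12.37.

12.37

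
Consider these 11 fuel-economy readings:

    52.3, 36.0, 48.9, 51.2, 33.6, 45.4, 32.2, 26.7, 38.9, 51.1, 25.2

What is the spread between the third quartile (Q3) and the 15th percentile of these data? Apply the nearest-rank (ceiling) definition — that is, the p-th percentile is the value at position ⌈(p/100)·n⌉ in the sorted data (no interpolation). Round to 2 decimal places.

24.40

Sorted: 25.2, 26.7, 32.2, 33.6, 36.0, 38.9, 45.4, 48.9, 51.1, 51.2, 52.3.
n = 11.
P15: rank ⌈15/100·11⌉ = 2 → 26.7.
P75: rank ⌈75/100·11⌉ = 9 → 51.1.
Difference: 51.1 − 26.7 = 24.4.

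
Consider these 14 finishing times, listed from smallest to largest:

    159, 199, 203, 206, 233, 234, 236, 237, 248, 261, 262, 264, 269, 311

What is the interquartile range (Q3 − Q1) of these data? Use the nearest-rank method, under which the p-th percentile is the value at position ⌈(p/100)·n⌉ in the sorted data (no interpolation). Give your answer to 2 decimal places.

n = 14.
P25: rank ⌈25/100·14⌉ = 4 → 206.
P75: rank ⌈75/100·14⌉ = 11 → 262.
Difference: 262 − 206 = 56.

56.00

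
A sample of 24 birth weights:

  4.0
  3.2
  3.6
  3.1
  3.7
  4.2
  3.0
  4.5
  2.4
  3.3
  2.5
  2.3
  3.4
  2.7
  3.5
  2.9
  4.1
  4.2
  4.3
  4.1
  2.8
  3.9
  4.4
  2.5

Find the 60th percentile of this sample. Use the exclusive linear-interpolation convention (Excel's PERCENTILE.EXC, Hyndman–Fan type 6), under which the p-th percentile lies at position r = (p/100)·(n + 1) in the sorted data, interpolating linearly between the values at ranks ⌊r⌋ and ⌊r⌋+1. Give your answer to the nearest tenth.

Sorted: 2.3, 2.4, 2.5, 2.5, 2.7, 2.8, 2.9, 3.0, 3.1, 3.2, 3.3, 3.4, 3.5, 3.6, 3.7, 3.9, 4.0, 4.1, 4.1, 4.2, 4.2, 4.3, 4.4, 4.5.
n = 24.
r = (60/100)·(24 + 1) = 15.
r is an integer, so P60 is the value at rank 15: 3.7.

3.7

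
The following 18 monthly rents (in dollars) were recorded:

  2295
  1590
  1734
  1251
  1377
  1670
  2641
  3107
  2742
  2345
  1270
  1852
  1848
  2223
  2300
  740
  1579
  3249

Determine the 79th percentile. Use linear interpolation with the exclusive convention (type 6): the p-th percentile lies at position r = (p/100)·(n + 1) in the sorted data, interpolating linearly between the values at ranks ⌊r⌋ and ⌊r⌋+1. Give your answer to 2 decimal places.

Sorted: 740, 1251, 1270, 1377, 1579, 1590, 1670, 1734, 1848, 1852, 2223, 2295, 2300, 2345, 2641, 2742, 3107, 3249.
n = 18.
r = (79/100)·(18 + 1) = 15.01.
Rank 15 is 2641 and rank 16 is 2742.
Interpolate: 2641 + 0.01·(2742 − 2641) = 2641 + 0.01·101 = 2642.01.

2642.01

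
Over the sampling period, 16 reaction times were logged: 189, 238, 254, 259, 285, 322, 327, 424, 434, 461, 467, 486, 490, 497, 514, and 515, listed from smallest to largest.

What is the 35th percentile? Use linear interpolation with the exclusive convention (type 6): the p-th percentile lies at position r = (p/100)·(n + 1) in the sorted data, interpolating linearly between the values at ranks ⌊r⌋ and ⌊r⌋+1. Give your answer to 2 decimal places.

320.15

n = 16.
r = (35/100)·(16 + 1) = 5.95.
Rank 5 is 285 and rank 6 is 322.
Interpolate: 285 + 0.95·(322 − 285) = 285 + 0.95·37 = 320.15.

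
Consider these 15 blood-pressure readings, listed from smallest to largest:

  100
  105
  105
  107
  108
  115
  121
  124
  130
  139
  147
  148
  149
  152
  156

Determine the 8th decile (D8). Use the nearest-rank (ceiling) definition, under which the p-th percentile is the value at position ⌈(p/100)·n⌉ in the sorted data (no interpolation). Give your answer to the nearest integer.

n = 15.
Position = ⌈80/100 · 15⌉ = ⌈12⌉ = 12.
The value at rank 12 is 148.

148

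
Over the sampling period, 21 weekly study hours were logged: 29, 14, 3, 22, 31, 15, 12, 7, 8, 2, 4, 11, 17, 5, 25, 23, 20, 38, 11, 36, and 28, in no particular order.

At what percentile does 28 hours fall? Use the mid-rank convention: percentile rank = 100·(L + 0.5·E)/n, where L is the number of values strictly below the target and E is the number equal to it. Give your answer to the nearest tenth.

Sorted: 2, 3, 4, 5, 7, 8, 11, 11, 12, 14, 15, 17, 20, 22, 23, 25, 28, 29, 31, 36, 38.
Count below 28: L = 16; count equal: E = 1; n = 21.
Percentile rank = 100·(16 + 0.5·1)/21 = 100·16.5/21 = 78.57.

78.6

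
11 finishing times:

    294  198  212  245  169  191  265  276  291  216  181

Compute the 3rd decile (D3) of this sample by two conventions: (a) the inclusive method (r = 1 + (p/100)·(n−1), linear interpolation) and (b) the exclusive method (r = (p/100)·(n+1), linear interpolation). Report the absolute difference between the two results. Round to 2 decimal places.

Sorted: 169, 181, 191, 198, 212, 216, 245, 265, 276, 291, 294.
n = 11.
(a) r = 4 → value at rank 4 = 198.
(b) r = 3.6; between ranks 3 (191) and 4 (198): 195.2.
|198 − 195.2| = 2.8.

2.80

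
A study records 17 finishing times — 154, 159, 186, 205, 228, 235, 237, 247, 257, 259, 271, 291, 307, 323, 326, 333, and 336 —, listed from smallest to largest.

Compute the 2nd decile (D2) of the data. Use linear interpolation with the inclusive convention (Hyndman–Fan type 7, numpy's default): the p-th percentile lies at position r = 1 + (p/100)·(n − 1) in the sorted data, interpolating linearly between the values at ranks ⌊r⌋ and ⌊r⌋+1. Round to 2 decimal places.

n = 17.
r = 1 + (20/100)·(17 − 1) = 1 + 3.2 = 4.2.
Rank 4 is 205 and rank 5 is 228.
Interpolate: 205 + 0.2·(228 − 205) = 205 + 0.2·23 = 209.6.

209.60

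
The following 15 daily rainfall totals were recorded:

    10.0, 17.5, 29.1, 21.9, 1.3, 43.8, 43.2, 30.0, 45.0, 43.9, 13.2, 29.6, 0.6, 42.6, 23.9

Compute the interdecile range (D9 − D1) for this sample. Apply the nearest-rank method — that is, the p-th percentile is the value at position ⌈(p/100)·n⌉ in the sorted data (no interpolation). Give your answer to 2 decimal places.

42.60

Sorted: 0.6, 1.3, 10.0, 13.2, 17.5, 21.9, 23.9, 29.1, 29.6, 30.0, 42.6, 43.2, 43.8, 43.9, 45.0.
n = 15.
P10: rank ⌈10/100·15⌉ = 2 → 1.3.
P90: rank ⌈90/100·15⌉ = 14 → 43.9.
Difference: 43.9 − 1.3 = 42.6.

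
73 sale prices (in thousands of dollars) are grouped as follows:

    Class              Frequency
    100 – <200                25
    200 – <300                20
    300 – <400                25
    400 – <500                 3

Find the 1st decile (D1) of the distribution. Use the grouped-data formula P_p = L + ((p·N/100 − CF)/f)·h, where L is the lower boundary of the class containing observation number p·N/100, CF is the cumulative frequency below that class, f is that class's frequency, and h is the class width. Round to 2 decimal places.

129.20

N = 73; target position k = 10/100 · 73 = 7.3.
Cumulative frequencies: 25, 45, 70, 73.
Observation 7.3 falls in the class 100 – <200.
L = 100, CF = 0, f = 25, h = 100.
P10 = 100 + ((7.3 − 0)/25)·100 = 100 + 29.2 = 129.2.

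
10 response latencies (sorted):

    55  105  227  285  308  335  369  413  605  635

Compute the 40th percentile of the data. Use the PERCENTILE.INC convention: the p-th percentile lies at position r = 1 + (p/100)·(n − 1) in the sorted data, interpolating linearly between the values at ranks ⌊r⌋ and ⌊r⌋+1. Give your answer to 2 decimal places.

n = 10.
r = 1 + (40/100)·(10 − 1) = 1 + 3.6 = 4.6.
Rank 4 is 285 and rank 5 is 308.
Interpolate: 285 + 0.6·(308 − 285) = 285 + 0.6·23 = 298.8.

298.80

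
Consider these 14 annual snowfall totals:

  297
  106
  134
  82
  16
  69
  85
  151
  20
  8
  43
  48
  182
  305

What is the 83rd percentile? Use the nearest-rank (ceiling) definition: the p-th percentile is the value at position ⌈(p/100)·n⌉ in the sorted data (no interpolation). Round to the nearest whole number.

182

Sorted: 8, 16, 20, 43, 48, 69, 82, 85, 106, 134, 151, 182, 297, 305.
n = 14.
Position = ⌈83/100 · 14⌉ = ⌈11.62⌉ = 12.
The value at rank 12 is 182.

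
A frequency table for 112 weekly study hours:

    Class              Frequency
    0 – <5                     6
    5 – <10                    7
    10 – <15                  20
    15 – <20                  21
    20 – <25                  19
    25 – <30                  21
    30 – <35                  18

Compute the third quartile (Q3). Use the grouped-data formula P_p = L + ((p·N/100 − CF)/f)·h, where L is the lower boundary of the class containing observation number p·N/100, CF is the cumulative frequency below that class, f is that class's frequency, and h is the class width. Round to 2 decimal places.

27.62

N = 112; target position k = 75/100 · 112 = 84.
Cumulative frequencies: 6, 13, 33, 54, 73, 94, 112.
Observation 84 falls in the class 25 – <30.
L = 25, CF = 73, f = 21, h = 5.
P75 = 25 + ((84 − 73)/21)·5 = 25 + 2.61905 = 27.619.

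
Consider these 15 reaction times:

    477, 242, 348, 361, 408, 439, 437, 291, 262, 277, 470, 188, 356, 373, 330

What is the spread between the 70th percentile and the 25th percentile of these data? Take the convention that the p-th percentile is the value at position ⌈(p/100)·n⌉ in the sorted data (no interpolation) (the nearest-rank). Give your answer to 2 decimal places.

131.00

Sorted: 188, 242, 262, 277, 291, 330, 348, 356, 361, 373, 408, 437, 439, 470, 477.
n = 15.
P25: rank ⌈25/100·15⌉ = 4 → 277.
P70: rank ⌈70/100·15⌉ = 11 → 408.
Difference: 408 − 277 = 131.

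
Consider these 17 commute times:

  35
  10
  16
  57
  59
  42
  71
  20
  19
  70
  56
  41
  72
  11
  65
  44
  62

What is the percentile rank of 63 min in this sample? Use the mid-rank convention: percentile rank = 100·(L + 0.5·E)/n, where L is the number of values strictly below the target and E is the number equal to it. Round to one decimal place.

76.5

Sorted: 10, 11, 16, 19, 20, 35, 41, 42, 44, 56, 57, 59, 62, 65, 70, 71, 72.
Count below 63: L = 13; count equal: E = 0; n = 17.
Percentile rank = 100·(13 + 0.5·0)/17 = 100·13/17 = 76.47.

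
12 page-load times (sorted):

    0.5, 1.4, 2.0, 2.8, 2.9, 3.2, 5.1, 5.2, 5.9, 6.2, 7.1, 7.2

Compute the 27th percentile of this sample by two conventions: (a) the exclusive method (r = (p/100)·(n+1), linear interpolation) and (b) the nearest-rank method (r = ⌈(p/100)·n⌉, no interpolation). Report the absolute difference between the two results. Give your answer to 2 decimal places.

n = 12.
(a) r = 3.51; between ranks 3 (2.0) and 4 (2.8): 2.408.
(b) the nearest-rank method: rank 4 → 2.8.
|2.408 − 2.8| = 0.392.

0.39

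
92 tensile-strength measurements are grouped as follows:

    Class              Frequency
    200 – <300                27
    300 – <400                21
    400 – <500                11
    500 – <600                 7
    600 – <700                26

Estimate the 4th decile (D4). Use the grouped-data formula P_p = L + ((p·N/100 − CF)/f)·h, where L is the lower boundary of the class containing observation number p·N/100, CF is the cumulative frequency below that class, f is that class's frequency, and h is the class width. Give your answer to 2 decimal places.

N = 92; target position k = 40/100 · 92 = 36.8.
Cumulative frequencies: 27, 48, 59, 66, 92.
Observation 36.8 falls in the class 300 – <400.
L = 300, CF = 27, f = 21, h = 100.
P40 = 300 + ((36.8 − 27)/21)·100 = 300 + 46.6667 = 346.667.

346.67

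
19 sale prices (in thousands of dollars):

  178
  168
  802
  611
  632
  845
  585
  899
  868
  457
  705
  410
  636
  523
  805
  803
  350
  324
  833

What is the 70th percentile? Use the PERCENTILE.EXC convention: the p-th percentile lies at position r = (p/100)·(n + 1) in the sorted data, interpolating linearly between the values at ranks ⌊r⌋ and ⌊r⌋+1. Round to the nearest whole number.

803

Sorted: 168, 178, 324, 350, 410, 457, 523, 585, 611, 632, 636, 705, 802, 803, 805, 833, 845, 868, 899.
n = 19.
r = (70/100)·(19 + 1) = 14.
r is an integer, so P70 is the value at rank 14: 803.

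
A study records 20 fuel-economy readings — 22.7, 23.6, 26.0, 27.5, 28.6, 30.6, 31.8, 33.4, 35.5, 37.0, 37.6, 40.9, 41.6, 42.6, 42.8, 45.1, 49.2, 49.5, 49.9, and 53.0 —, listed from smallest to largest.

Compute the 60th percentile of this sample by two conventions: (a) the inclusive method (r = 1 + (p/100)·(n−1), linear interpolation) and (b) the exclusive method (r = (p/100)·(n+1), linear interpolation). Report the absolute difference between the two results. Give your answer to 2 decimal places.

0.14

n = 20.
(a) r = 12.4; between ranks 12 (40.9) and 13 (41.6): 41.18.
(b) r = 12.6; between ranks 12 (40.9) and 13 (41.6): 41.32.
|41.18 − 41.32| = 0.14.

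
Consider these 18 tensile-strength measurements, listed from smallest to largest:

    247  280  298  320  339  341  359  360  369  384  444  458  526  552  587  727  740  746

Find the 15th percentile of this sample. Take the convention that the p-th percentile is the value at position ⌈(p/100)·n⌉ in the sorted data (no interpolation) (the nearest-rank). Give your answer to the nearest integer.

298

n = 18.
Position = ⌈15/100 · 18⌉ = ⌈2.7⌉ = 3.
The value at rank 3 is 298.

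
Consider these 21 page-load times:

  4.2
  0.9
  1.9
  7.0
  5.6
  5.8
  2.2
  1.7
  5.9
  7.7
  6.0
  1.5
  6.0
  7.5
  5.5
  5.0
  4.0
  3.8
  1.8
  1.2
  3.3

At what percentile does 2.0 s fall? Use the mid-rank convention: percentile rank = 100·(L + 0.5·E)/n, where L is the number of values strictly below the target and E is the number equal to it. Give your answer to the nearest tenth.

Sorted: 0.9, 1.2, 1.5, 1.7, 1.8, 1.9, 2.2, 3.3, 3.8, 4.0, 4.2, 5.0, 5.5, 5.6, 5.8, 5.9, 6.0, 6.0, 7.0, 7.5, 7.7.
Count below 2.0: L = 6; count equal: E = 0; n = 21.
Percentile rank = 100·(6 + 0.5·0)/21 = 100·6/21 = 28.57.

28.6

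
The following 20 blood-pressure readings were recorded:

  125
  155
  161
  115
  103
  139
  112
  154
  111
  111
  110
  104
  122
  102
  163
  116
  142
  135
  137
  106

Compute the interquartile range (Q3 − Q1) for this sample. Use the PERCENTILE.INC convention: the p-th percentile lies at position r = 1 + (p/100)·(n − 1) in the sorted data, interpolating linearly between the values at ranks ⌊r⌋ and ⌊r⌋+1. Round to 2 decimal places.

29.00

Sorted: 102, 103, 104, 106, 110, 111, 111, 112, 115, 116, 122, 125, 135, 137, 139, 142, 154, 155, 161, 163.
n = 20.
P25: r = 5.75; ranks 5–6 are 110, 111; interpolating gives 110.75.
P75: r = 15.25; ranks 15–16 are 139, 142; interpolating gives 139.75.
Difference: 139.75 − 110.75 = 29.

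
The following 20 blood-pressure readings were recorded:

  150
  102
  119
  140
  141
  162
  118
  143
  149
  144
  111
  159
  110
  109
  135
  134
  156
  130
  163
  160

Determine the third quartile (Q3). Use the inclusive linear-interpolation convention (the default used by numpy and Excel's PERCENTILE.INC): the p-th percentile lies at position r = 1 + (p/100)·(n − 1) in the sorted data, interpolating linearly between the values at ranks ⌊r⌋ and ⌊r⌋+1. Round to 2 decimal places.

Sorted: 102, 109, 110, 111, 118, 119, 130, 134, 135, 140, 141, 143, 144, 149, 150, 156, 159, 160, 162, 163.
n = 20.
r = 1 + (75/100)·(20 − 1) = 1 + 14.25 = 15.25.
Rank 15 is 150 and rank 16 is 156.
Interpolate: 150 + 0.25·(156 − 150) = 150 + 0.25·6 = 151.5.

151.50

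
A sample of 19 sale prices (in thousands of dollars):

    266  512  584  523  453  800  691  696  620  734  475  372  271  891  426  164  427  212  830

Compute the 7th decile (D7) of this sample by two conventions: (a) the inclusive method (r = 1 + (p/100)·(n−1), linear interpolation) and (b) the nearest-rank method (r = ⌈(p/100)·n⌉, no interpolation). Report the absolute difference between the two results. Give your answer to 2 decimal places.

28.40

Sorted: 164, 212, 266, 271, 372, 426, 427, 453, 475, 512, 523, 584, 620, 691, 696, 734, 800, 830, 891.
n = 19.
(a) r = 13.6; between ranks 13 (620) and 14 (691): 662.6.
(b) the nearest-rank method: rank 14 → 691.
|662.6 − 691| = 28.4.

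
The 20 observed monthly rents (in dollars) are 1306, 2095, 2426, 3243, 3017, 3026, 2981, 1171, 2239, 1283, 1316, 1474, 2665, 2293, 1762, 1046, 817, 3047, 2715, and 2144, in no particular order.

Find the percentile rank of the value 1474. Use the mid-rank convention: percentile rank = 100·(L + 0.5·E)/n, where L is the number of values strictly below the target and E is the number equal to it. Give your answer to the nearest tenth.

Sorted: 817, 1046, 1171, 1283, 1306, 1316, 1474, 1762, 2095, 2144, 2239, 2293, 2426, 2665, 2715, 2981, 3017, 3026, 3047, 3243.
Count below 1474: L = 6; count equal: E = 1; n = 20.
Percentile rank = 100·(6 + 0.5·1)/20 = 100·6.5/20 = 32.5.

32.5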